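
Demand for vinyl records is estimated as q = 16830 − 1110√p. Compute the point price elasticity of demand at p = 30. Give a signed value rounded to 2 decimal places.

dq/dp = −1110/(2√p) = -101.329. At p = 30, q = 10750.3.
Ed = (dq/dp)·(p/q) = (-101.329) × (30/10750.3) = -0.2827…

-0.28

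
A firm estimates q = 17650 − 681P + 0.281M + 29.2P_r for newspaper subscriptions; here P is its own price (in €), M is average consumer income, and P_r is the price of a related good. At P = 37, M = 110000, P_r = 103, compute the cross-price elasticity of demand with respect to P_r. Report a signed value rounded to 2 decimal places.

At the given values, q = 17650 − 681(37) + 0.281(110000) + 29.2(103) = 26370.6.
∂q/∂P_r = 29.2.
E = (29.2) × (103/26370.6) = 0.1140…

0.11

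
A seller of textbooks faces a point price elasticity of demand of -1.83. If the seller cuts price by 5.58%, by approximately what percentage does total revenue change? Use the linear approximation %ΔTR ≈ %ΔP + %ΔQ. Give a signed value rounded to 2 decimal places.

+4.63%

%ΔQ ≈ Ed × %ΔP = (-1.83) × (-5.58%) = +10.2114%
%ΔTR ≈ %ΔP + %ΔQ = (-5.58%) + (+10.2114%) = +4.6314%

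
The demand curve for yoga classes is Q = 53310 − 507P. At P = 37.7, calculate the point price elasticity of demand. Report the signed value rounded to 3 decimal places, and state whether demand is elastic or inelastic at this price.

dQ/dP = −507. At P = 37.7, Q = 53310 − 507(37.7) = 34196.1.
Ed = (dQ/dP)·(P/Q) = −507 × (37.7/34196.1) = -0.55894…
|Ed| = 0.559 < 1, so demand is inelastic.

-0.559; inelastic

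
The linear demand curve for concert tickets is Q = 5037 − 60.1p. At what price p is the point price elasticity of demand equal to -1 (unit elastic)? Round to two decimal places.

Ed = −60.1p/(5037 − 60.1p). Set this equal to -1:
60.1p = 1·(5037 − 60.1p) ⇒ 60.1p(1 + 1) = 1·5037
p = 1·5037 / (60.1·2) = 41.9051…

41.91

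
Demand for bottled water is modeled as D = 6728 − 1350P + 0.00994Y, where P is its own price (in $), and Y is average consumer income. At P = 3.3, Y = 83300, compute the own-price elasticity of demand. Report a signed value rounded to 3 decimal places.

At the given values, D = 6728 − 1350(3.3) + 0.00994(83300) = 3101.002.
∂D/∂P = −1350.
E = (-1350) × (3.3/3101.002) = -1.43663…

-1.437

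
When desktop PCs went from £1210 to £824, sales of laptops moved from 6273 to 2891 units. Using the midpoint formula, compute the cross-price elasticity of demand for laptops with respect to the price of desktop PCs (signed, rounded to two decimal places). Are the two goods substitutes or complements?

%ΔQ_{laptops} = (2891 − 6273)/avg = -3382/4582 = -0.738105…
%ΔP_{desktop PCs} = (824 − 1210)/avg = -386/1017 = -0.379547…
E_cross = (-3382/4582) / (-386/1017) = 1.9446…
E_cross > 0 ⇒ the goods are substitutes.

1.94; substitutes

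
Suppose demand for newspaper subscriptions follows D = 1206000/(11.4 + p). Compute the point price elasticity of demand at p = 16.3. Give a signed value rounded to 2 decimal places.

-0.59

dD/dp = −1206000/(11.4 + p)² = -1571.77. At p = 16.3, D = 43537.9.
Ed = (dD/dp)·(p/D) = (-1571.77) × (16.3/43537.9) = -0.5884…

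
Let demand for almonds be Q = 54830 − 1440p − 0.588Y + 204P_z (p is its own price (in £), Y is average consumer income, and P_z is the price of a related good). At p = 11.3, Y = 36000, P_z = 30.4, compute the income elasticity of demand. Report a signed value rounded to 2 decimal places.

-0.90

At the given values, Q = 54830 − 1440(11.3) − 0.588(36000) + 204(30.4) = 23591.6.
∂Q/∂Y = -0.588.
E = (-0.588) × (36000/23591.6) = -0.8972…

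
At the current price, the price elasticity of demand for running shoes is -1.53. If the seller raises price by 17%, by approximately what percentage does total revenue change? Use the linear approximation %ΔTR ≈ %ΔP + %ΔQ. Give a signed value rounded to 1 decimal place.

%ΔQ ≈ Ed × %ΔP = (-1.53) × (+17%) = -26.0100%
%ΔTR ≈ %ΔP + %ΔQ = (+17%) + (-26.0100%) = -9.0100%

-9.0%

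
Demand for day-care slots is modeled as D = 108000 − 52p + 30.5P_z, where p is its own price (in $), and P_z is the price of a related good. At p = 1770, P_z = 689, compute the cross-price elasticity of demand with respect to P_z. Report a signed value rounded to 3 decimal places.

0.568

At the given values, D = 108000 − 52(1770) + 30.5(689) = 36974.5.
∂D/∂P_z = 30.5.
E = (30.5) × (689/36974.5) = 0.56835…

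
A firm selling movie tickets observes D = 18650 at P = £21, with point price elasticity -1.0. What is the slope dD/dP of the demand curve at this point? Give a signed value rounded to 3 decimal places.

Ed = (dD/dP)·(P/D) ⇒ dD/dP = Ed·D/P = (-1.0)·18650/21 = -888.09523…

-888.095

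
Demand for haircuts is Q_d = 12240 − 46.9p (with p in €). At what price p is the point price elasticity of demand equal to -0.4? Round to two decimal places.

Ed = −46.9p/(12240 − 46.9p). Set this equal to -0.4:
46.9p = 0.4·(12240 − 46.9p) ⇒ 46.9p(1 + 0.4) = 0.4·12240
p = 0.4·12240 / (46.9·1.4) = 74.5659…

74.57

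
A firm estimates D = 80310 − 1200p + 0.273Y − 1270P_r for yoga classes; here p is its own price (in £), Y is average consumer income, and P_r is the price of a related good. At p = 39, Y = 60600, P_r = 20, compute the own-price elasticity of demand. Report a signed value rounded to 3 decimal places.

-1.898

At the given values, D = 80310 − 1200(39) + 0.273(60600) − 1270(20) = 24653.8.
∂D/∂p = −1200.
E = (-1200) × (39/24653.8) = -1.89828…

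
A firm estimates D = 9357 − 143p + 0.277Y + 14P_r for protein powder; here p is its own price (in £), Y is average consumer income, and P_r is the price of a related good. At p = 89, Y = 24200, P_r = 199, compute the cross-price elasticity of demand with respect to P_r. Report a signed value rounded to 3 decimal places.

0.455

At the given values, D = 9357 − 143(89) + 0.277(24200) + 14(199) = 6119.4.
∂D/∂P_r = 14.
E = (14) × (199/6119.4) = 0.45527…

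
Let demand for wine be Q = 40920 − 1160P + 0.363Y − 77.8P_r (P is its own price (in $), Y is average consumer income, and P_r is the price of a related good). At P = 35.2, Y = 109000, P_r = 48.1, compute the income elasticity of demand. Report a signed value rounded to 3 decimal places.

1.102

At the given values, Q = 40920 − 1160(35.2) + 0.363(109000) − 77.8(48.1) = 35912.82.
∂Q/∂Y = 0.363.
E = (0.363) × (109000/35912.82) = 1.10175…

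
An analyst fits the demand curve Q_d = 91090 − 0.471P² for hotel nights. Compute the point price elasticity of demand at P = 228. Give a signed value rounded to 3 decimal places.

-0.735

dQ_d/dP = −2·0.471·P = -214.776. At P = 228, Q_d = 66605.536.
Ed = (dQ_d/dP)·(P/Q_d) = (-214.776) × (228/66605.536) = -0.73520…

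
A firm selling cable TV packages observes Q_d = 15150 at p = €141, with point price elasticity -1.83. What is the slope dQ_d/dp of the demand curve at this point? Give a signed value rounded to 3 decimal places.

Ed = (dQ_d/dp)·(p/Q_d) ⇒ dQ_d/dp = Ed·Q_d/p = (-1.83)·15150/141 = -196.62765…

-196.628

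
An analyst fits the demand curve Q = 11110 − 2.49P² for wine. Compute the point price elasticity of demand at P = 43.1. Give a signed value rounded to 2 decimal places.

-1.43

dQ/dP = −2·2.49·P = -214.638. At P = 43.1, Q = 6484.5511.
Ed = (dQ/dP)·(P/Q) = (-214.638) × (43.1/6484.5511) = -1.4266…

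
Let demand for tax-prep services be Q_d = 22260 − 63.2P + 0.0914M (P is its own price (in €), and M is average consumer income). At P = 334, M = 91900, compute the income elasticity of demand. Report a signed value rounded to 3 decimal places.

At the given values, Q_d = 22260 − 63.2(334) + 0.0914(91900) = 9550.86.
∂Q_d/∂M = 0.0914.
E = (0.0914) × (91900/9550.86) = 0.87946…

0.879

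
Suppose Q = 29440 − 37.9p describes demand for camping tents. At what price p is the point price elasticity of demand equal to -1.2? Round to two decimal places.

423.70

Ed = −37.9p/(29440 − 37.9p). Set this equal to -1.2:
37.9p = 1.2·(29440 − 37.9p) ⇒ 37.9p(1 + 1.2) = 1.2·29440
p = 1.2·29440 / (37.9·2.2) = 423.6987…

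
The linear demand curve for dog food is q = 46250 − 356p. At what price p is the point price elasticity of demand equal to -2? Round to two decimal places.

Ed = −356p/(46250 − 356p). Set this equal to -2:
356p = 2·(46250 − 356p) ⇒ 356p(1 + 2) = 2·46250
p = 2·46250 / (356·3) = 86.6104…

86.61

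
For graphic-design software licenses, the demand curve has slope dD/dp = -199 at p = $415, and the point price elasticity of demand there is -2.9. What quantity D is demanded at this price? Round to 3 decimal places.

28477.586

Ed = (dD/dp)·(p/D) ⇒ D = (dD/dp)·p/Ed = (-199)·415/(-2.9) = 28477.58620…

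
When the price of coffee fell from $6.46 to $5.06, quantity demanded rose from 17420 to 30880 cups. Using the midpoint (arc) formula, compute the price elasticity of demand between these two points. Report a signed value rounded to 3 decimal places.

%ΔQ = (30880 − 17420) / [(17420 + 30880)/2] = 13460/24150 = 0.557349…
%ΔP = (5.06 − 6.46) / [(6.46 + 5.06)/2] = -1.4/5.76 = -0.243055…
Arc Ed = %ΔQ / %ΔP = (13460/24150) / (-1.4/5.76) = -2.29309…

-2.293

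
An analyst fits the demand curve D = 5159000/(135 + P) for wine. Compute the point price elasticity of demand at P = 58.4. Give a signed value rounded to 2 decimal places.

dD/dP = −5159000/(135 + P)² = -137.928. At P = 58.4, D = 26675.3.
Ed = (dD/dP)·(P/D) = (-137.928) × (58.4/26675.3) = -0.3019…

-0.30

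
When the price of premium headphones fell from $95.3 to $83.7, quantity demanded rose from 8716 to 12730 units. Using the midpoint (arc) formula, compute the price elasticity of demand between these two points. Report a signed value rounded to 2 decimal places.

%ΔQ = (12730 − 8716) / [(8716 + 12730)/2] = 4014/10723 = 0.374335…
%ΔP = (83.7 − 95.3) / [(95.3 + 83.7)/2] = -11.6/89.5 = -0.129608…
Arc Ed = %ΔQ / %ΔP = (4014/10723) / (-11.6/89.5) = -2.8881…

-2.89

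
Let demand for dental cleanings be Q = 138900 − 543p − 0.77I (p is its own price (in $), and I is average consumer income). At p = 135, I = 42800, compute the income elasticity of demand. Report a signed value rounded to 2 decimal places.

At the given values, Q = 138900 − 543(135) − 0.77(42800) = 32639.
∂Q/∂I = -0.77.
E = (-0.77) × (42800/32639) = -1.0097…

-1.01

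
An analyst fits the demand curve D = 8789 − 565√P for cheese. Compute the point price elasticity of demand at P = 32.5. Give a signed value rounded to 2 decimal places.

-0.29

dD/dP = −565/(2√P) = -49.5538. At P = 32.5, D = 5568.
Ed = (dD/dP)·(P/D) = (-49.5538) × (32.5/5568) = -0.2892…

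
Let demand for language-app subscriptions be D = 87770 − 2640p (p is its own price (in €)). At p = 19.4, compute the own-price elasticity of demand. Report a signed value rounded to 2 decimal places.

At the given values, D = 87770 − 2640(19.4) = 36554.
∂D/∂p = −2640.
E = (-2640) × (19.4/36554) = -1.4011…

-1.40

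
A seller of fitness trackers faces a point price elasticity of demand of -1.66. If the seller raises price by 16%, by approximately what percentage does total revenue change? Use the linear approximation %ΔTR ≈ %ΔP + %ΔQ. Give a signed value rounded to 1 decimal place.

-10.6%

%ΔQ ≈ Ed × %ΔP = (-1.66) × (+16%) = -26.5600%
%ΔTR ≈ %ΔP + %ΔQ = (+16%) + (-26.5600%) = -10.5600%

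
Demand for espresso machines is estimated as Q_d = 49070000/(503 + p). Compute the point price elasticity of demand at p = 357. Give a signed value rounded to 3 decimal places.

-0.415

dQ_d/dp = −49070000/(503 + p)² = -66.3467. At p = 357, Q_d = 57058.1.
Ed = (dQ_d/dp)·(p/Q_d) = (-66.3467) × (357/57058.1) = -0.41511…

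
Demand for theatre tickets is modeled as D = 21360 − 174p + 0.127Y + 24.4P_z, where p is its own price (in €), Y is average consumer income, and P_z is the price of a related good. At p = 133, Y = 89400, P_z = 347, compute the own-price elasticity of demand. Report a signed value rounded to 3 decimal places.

At the given values, D = 21360 − 174(133) + 0.127(89400) + 24.4(347) = 18038.6.
∂D/∂p = −174.
E = (-174) × (133/18038.6) = -1.28291…

-1.283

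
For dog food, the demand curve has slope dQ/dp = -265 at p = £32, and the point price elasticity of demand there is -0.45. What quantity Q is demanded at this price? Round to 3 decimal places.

Ed = (dQ/dp)·(p/Q) ⇒ Q = (dQ/dp)·p/Ed = (-265)·32/(-0.45) = 18844.44444…

18844.444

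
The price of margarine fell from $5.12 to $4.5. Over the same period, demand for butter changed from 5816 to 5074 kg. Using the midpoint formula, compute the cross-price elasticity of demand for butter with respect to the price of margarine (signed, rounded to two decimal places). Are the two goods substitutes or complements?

%ΔQ_{butter} = (5074 − 5816)/avg = -742/5445 = -0.136271…
%ΔP_{margarine} = (4.5 − 5.12)/avg = -0.62/4.81 = -0.128898…
E_cross = (-742/5445) / (-0.62/4.81) = 1.0572…
E_cross > 0 ⇒ the goods are substitutes.

1.06; substitutes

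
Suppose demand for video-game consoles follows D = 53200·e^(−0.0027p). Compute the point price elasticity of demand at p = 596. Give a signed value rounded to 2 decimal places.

-1.61

dD/dp = −0.0027·D = -28.7348. At p = 596, D = 10642.5.
Ed = (dD/dp)·(p/D) = (-28.7348) × (596/10642.5) = -1.6092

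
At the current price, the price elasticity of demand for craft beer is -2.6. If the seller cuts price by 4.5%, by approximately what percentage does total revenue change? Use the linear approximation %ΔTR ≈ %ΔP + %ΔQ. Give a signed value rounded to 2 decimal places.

+7.20%

%ΔQ ≈ Ed × %ΔP = (-2.6) × (-4.5%) = +11.7000%
%ΔTR ≈ %ΔP + %ΔQ = (-4.5%) + (+11.7000%) = +7.2000%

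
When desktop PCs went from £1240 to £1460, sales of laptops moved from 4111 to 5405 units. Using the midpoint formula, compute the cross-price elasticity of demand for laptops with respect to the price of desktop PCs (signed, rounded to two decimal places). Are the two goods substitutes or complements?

%ΔQ_{laptops} = (5405 − 4111)/avg = 1294/4758 = 0.271963…
%ΔP_{desktop PCs} = (1460 − 1240)/avg = 220/1350 = 0.162962…
E_cross = (1294/4758) / (220/1350) = 1.6688…
E_cross > 0 ⇒ the goods are substitutes.

1.67; substitutes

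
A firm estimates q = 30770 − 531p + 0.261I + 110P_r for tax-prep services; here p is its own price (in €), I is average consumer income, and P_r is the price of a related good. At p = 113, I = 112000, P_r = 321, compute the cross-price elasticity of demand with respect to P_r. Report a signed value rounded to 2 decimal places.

1.00

At the given values, q = 30770 − 531(113) + 0.261(112000) + 110(321) = 35309.
∂q/∂P_r = 110.
E = (110) × (321/35309) = 1.0000…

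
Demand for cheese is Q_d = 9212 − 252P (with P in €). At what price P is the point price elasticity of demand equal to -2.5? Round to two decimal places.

Ed = −252P/(9212 − 252P). Set this equal to -2.5:
252P = 2.5·(9212 − 252P) ⇒ 252P(1 + 2.5) = 2.5·9212
P = 2.5·9212 / (252·3.5) = 26.1111…

26.11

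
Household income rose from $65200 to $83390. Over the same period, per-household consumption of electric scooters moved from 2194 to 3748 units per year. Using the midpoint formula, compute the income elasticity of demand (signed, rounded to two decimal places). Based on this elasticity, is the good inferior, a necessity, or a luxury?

2.14; luxury

%ΔQ = (3748 − 2194)/[( 2194 + 3748)/2] = 1554/2971 = 0.523056…
%ΔIncome = (83390 − 65200)/[( 65200 + 83390)/2] = 18190/74295 = 0.244834…
E_income = (1554/2971) / (18190/74295) = 2.1363…
E_income > 1 ⇒ normal good, luxury.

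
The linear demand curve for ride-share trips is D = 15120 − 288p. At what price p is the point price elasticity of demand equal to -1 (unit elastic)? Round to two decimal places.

Ed = −288p/(15120 − 288p). Set this equal to -1:
288p = 1·(15120 − 288p) ⇒ 288p(1 + 1) = 1·15120
p = 1·15120 / (288·2) = 26.25

26.25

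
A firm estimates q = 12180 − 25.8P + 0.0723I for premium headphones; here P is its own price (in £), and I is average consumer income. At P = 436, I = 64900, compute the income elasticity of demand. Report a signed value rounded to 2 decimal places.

0.83

At the given values, q = 12180 − 25.8(436) + 0.0723(64900) = 5623.47.
∂q/∂I = 0.0723.
E = (0.0723) × (64900/5623.47) = 0.8344…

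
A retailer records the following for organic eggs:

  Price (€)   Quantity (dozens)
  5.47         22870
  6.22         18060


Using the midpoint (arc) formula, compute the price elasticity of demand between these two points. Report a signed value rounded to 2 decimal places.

-1.83

%ΔQ = (18060 − 22870) / [(22870 + 18060)/2] = -4810/20465 = -0.235035…
%ΔP = (6.22 − 5.47) / [(5.47 + 6.22)/2] = 0.75/5.845 = 0.128314…
Arc Ed = %ΔQ / %ΔP = (-4810/20465) / (0.75/5.845) = -1.8317…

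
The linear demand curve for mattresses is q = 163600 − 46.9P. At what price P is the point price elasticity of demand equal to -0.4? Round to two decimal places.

Ed = −46.9P/(163600 − 46.9P). Set this equal to -0.4:
46.9P = 0.4·(163600 − 46.9P) ⇒ 46.9P(1 + 0.4) = 0.4·163600
P = 0.4·163600 / (46.9·1.4) = 996.6494…

996.65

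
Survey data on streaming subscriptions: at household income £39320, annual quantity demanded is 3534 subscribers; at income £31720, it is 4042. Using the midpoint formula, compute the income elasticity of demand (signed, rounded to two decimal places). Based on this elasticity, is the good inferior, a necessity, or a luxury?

%ΔQ = (4042 − 3534)/[( 3534 + 4042)/2] = 508/3788 = 0.134107…
%ΔIncome = (31720 − 39320)/[( 39320 + 31720)/2] = -7600/35520 = -0.213963…
E_income = (508/3788) / (-7600/35520) = -0.6267…
E_income < 0 ⇒ inferior good.

-0.63; inferior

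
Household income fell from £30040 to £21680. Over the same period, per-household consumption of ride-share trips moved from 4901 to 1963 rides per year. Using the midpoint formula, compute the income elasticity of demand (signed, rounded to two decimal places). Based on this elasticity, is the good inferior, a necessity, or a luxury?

%ΔQ = (1963 − 4901)/[( 4901 + 1963)/2] = -2938/3432 = -0.856060…
%ΔIncome = (21680 − 30040)/[( 30040 + 21680)/2] = -8360/25860 = -0.323279…
E_income = (-2938/3432) / (-8360/25860) = 2.6480…
E_income > 1 ⇒ normal good, luxury.

2.65; luxury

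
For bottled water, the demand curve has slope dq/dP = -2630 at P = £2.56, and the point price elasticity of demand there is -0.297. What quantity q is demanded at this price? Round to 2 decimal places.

Ed = (dq/dP)·(P/q) ⇒ q = (dq/dP)·P/Ed = (-2630)·2.56/(-0.297) = 22669.3602…

22669.36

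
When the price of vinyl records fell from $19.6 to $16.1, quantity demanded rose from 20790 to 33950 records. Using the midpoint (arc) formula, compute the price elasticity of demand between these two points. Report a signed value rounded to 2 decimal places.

%ΔQ = (33950 − 20790) / [(20790 + 33950)/2] = 13160/27370 = 0.480818…
%ΔP = (16.1 − 19.6) / [(19.6 + 16.1)/2] = -3.5/17.85 = -0.196078…
Arc Ed = %ΔQ / %ΔP = (13160/27370) / (-3.5/17.85) = -2.4521…

-2.45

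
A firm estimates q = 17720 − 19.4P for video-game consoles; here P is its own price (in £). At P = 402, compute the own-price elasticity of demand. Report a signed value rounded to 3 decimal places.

At the given values, q = 17720 − 19.4(402) = 9921.2.
∂q/∂P = −19.4.
E = (-19.4) × (402/9921.2) = -0.78607…

-0.786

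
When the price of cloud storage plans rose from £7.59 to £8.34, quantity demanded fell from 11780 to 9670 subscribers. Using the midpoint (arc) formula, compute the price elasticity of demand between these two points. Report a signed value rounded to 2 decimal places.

%ΔQ = (9670 − 11780) / [(11780 + 9670)/2] = -2110/10725 = -0.196736…
%ΔP = (8.34 − 7.59) / [(7.59 + 8.34)/2] = 0.75/7.965 = 0.094161…
Arc Ed = %ΔQ / %ΔP = (-2110/10725) / (0.75/7.965) = -2.0893…

-2.09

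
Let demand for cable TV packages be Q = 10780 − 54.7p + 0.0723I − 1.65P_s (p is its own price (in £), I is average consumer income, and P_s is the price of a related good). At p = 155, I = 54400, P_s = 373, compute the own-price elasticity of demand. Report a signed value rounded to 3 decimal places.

-1.509

At the given values, Q = 10780 − 54.7(155) + 0.0723(54400) − 1.65(373) = 5619.17.
∂Q/∂p = −54.7.
E = (-54.7) × (155/5619.17) = -1.50885…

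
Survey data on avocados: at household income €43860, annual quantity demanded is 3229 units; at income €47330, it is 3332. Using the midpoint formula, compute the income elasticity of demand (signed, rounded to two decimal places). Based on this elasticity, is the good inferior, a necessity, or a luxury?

%ΔQ = (3332 − 3229)/[( 3229 + 3332)/2] = 103/3280.5 = 0.031397…
%ΔIncome = (47330 − 43860)/[( 43860 + 47330)/2] = 3470/45595 = 0.076104…
E_income = (103/3280.5) / (3470/45595) = 0.4125…
0 < E_income < 1 ⇒ normal good, necessity.

0.41; necessity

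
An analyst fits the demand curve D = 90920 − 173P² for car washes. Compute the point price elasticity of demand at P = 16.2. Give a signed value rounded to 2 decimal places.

-1.99

dD/dP = −2·173·P = -5605.2. At P = 16.2, D = 45517.88.
Ed = (dD/dP)·(P/D) = (-5605.2) × (16.2/45517.88) = -1.9949…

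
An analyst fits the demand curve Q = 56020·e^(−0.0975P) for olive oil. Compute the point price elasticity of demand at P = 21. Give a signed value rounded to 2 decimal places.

-2.05

dQ/dP = −0.0975·Q = -704.904. At P = 21, Q = 7229.78.
Ed = (dQ/dP)·(P/Q) = (-704.904) × (21/7229.78) = -2.0475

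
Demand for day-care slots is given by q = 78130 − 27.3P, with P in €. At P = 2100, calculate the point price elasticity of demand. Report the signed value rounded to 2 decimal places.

-2.76

dq/dP = −27.3. At P = 2100, q = 78130 − 27.3(2100) = 20800.
Ed = (dq/dP)·(P/q) = −27.3 × (2100/20800) = -2.7562…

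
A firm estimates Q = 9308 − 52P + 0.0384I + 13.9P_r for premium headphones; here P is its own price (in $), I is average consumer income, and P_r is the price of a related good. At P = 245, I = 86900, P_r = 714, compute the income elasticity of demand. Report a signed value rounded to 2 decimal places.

At the given values, Q = 9308 − 52(245) + 0.0384(86900) + 13.9(714) = 9829.56.
∂Q/∂I = 0.0384.
E = (0.0384) × (86900/9829.56) = 0.3394…

0.34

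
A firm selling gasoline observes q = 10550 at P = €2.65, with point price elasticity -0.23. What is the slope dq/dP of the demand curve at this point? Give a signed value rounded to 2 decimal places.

Ed = (dq/dP)·(P/q) ⇒ dq/dP = Ed·q/P = (-0.23)·10550/2.65 = -915.6603…

-915.66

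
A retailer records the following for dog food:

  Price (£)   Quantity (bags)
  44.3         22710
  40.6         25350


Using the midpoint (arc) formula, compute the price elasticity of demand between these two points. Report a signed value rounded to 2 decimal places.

%ΔQ = (25350 − 22710) / [(22710 + 25350)/2] = 2640/24030 = 0.109862…
%ΔP = (40.6 − 44.3) / [(44.3 + 40.6)/2] = -3.7/42.45 = -0.087161…
Arc Ed = %ΔQ / %ΔP = (2640/24030) / (-3.7/42.45) = -1.2604…

-1.26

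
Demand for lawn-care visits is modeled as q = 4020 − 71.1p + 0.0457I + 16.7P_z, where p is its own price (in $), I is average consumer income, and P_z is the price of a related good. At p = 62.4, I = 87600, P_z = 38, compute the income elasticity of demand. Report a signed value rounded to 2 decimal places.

0.95

At the given values, q = 4020 − 71.1(62.4) + 0.0457(87600) + 16.7(38) = 4221.28.
∂q/∂I = 0.0457.
E = (0.0457) × (87600/4221.28) = 0.9483…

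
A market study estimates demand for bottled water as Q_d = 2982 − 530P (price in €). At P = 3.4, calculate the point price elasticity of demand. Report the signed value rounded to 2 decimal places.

-1.53

dQ_d/dP = −530. At P = 3.4, Q_d = 2982 − 530(3.4) = 1180.
Ed = (dQ_d/dP)·(P/Q_d) = −530 × (3.4/1180) = -1.5271…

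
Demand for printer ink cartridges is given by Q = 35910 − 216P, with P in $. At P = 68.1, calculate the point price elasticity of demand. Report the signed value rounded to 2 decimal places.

-0.69

dQ/dP = −216. At P = 68.1, Q = 35910 − 216(68.1) = 21200.4.
Ed = (dQ/dP)·(P/Q) = −216 × (68.1/21200.4) = -0.6938…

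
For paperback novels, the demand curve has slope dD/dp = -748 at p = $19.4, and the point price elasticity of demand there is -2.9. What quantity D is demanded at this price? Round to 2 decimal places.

Ed = (dD/dp)·(p/D) ⇒ D = (dD/dp)·p/Ed = (-748)·19.4/(-2.9) = 5003.8620…

5003.86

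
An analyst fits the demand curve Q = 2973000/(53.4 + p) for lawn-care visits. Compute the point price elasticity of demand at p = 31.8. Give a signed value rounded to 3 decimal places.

dQ/dp = −2973000/(53.4 + p)² = -409.558. At p = 31.8, Q = 34894.4.
Ed = (dQ/dp)·(p/Q) = (-409.558) × (31.8/34894.4) = -0.37323…

-0.373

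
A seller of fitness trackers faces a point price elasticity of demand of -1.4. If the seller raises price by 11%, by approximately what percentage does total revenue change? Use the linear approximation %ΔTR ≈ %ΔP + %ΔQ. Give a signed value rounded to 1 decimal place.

%ΔQ ≈ Ed × %ΔP = (-1.4) × (+11%) = -15.4000%
%ΔTR ≈ %ΔP + %ΔQ = (+11%) + (-15.4000%) = -4.4000%

-4.4%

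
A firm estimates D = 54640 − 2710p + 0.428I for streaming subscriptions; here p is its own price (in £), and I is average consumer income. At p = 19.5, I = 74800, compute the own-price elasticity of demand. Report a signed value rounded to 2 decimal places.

At the given values, D = 54640 − 2710(19.5) + 0.428(74800) = 33809.4.
∂D/∂p = −2710.
E = (-2710) × (19.5/33809.4) = -1.5630…

-1.56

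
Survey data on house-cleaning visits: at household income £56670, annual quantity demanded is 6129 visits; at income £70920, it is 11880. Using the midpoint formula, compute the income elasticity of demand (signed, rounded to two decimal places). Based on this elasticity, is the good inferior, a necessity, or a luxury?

2.86; luxury

%ΔQ = (11880 − 6129)/[( 6129 + 11880)/2] = 5751/9004.5 = 0.638680…
%ΔIncome = (70920 − 56670)/[( 56670 + 70920)/2] = 14250/63795 = 0.223371…
E_income = (5751/9004.5) / (14250/63795) = 2.8592…
E_income > 1 ⇒ normal good, luxury.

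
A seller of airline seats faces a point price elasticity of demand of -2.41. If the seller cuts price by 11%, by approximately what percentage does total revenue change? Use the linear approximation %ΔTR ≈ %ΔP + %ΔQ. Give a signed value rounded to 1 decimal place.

%ΔQ ≈ Ed × %ΔP = (-2.41) × (-11%) = +26.5100%
%ΔTR ≈ %ΔP + %ΔQ = (-11%) + (+26.5100%) = +15.5100%

+15.5%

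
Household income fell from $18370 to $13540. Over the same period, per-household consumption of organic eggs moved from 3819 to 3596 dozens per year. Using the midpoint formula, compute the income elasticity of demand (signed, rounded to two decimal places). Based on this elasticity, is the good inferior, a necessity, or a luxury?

0.20; necessity

%ΔQ = (3596 − 3819)/[( 3819 + 3596)/2] = -223/3707.5 = -0.060148…
%ΔIncome = (13540 − 18370)/[( 18370 + 13540)/2] = -4830/15955 = -0.302726…
E_income = (-223/3707.5) / (-4830/15955) = 0.1986…
0 < E_income < 1 ⇒ normal good, necessity.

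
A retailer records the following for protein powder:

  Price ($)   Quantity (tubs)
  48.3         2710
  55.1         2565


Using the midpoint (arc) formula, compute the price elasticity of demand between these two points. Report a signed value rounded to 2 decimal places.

%ΔQ = (2565 − 2710) / [(2710 + 2565)/2] = -145/2637.5 = -0.054976…
%ΔP = (55.1 − 48.3) / [(48.3 + 55.1)/2] = 6.8/51.7 = 0.131528…
Arc Ed = %ΔQ / %ΔP = (-145/2637.5) / (6.8/51.7) = -0.4179…

-0.42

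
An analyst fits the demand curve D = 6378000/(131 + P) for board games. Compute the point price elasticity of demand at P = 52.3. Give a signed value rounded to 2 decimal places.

dD/dP = −6378000/(131 + P)² = -189.828. At P = 52.3, D = 34795.4.
Ed = (dD/dP)·(P/D) = (-189.828) × (52.3/34795.4) = -0.2853…

-0.29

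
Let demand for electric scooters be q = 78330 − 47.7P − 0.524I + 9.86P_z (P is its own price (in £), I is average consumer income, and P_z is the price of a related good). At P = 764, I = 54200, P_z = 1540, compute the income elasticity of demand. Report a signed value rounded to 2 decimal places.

At the given values, q = 78330 − 47.7(764) − 0.524(54200) + 9.86(1540) = 28670.8.
∂q/∂I = -0.524.
E = (-0.524) × (54200/28670.8) = -0.9905…

-0.99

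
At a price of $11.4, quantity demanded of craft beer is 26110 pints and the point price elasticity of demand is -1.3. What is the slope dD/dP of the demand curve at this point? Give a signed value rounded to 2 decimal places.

-2977.46

Ed = (dD/dP)·(P/D) ⇒ dD/dP = Ed·D/P = (-1.3)·26110/11.4 = -2977.4561…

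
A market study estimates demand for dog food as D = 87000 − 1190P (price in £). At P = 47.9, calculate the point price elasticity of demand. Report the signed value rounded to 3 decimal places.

-1.900

dD/dP = −1190. At P = 47.9, D = 87000 − 1190(47.9) = 29999.
Ed = (dD/dP)·(P/D) = −1190 × (47.9/29999) = -1.90009…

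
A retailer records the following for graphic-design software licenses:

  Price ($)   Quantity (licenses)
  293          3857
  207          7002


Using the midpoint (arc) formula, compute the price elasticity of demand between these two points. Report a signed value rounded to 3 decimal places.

%ΔQ = (7002 − 3857) / [(3857 + 7002)/2] = 3145/5429.5 = 0.579243…
%ΔP = (207 − 293) / [(293 + 207)/2] = -86/250 = -0.344
Arc Ed = %ΔQ / %ΔP = (3145/5429.5) / (-86/250) = -1.68384…

-1.684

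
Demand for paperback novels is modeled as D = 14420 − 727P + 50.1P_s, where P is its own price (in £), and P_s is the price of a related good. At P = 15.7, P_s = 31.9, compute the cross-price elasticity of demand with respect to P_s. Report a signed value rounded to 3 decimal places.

At the given values, D = 14420 − 727(15.7) + 50.1(31.9) = 4604.29.
∂D/∂P_s = 50.1.
E = (50.1) × (31.9/4604.29) = 0.34710…

0.347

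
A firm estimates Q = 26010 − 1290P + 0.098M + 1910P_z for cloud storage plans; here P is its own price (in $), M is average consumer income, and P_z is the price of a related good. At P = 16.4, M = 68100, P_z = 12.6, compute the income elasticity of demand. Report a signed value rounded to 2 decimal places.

At the given values, Q = 26010 − 1290(16.4) + 0.098(68100) + 1910(12.6) = 35593.8.
∂Q/∂M = 0.098.
E = (0.098) × (68100/35593.8) = 0.1874…

0.19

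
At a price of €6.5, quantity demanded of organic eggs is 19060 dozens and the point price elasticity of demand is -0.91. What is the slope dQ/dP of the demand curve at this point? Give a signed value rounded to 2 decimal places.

-2668.40

Ed = (dQ/dP)·(P/Q) ⇒ dQ/dP = Ed·Q/P = (-0.91)·19060/6.5 = -2668.4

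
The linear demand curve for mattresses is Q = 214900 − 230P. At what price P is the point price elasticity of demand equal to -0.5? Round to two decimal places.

311.45

Ed = −230P/(214900 − 230P). Set this equal to -0.5:
230P = 0.5·(214900 − 230P) ⇒ 230P(1 + 0.5) = 0.5·214900
P = 0.5·214900 / (230·1.5) = 311.4492…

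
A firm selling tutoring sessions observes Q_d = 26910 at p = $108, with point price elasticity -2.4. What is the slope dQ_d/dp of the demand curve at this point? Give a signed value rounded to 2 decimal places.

-598.00

Ed = (dQ_d/dp)·(p/Q_d) ⇒ dQ_d/dp = Ed·Q_d/p = (-2.4)·26910/108 = -598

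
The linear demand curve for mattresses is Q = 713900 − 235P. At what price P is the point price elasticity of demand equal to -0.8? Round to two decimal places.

Ed = −235P/(713900 − 235P). Set this equal to -0.8:
235P = 0.8·(713900 − 235P) ⇒ 235P(1 + 0.8) = 0.8·713900
P = 0.8·713900 / (235·1.8) = 1350.1654…

1350.17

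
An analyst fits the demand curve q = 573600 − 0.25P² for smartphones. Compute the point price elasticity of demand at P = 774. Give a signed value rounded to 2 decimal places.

dq/dP = −2·0.25·P = -387. At P = 774, q = 423831.
Ed = (dq/dP)·(P/q) = (-387) × (774/423831) = -0.7067…

-0.71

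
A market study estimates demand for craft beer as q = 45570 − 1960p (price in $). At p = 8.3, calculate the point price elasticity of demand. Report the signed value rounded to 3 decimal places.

-0.555

dq/dp = −1960. At p = 8.3, q = 45570 − 1960(8.3) = 29302.
Ed = (dq/dp)·(p/q) = −1960 × (8.3/29302) = -0.55518…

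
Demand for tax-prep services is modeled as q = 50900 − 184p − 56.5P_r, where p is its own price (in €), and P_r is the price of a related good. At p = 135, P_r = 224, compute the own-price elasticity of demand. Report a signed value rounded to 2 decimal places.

At the given values, q = 50900 − 184(135) − 56.5(224) = 13404.
∂q/∂p = −184.
E = (-184) × (135/13404) = -1.8531…

-1.85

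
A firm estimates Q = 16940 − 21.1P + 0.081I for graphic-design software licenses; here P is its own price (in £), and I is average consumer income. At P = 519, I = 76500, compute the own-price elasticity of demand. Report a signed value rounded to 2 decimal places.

-0.90

At the given values, Q = 16940 − 21.1(519) + 0.081(76500) = 12185.6.
∂Q/∂P = −21.1.
E = (-21.1) × (519/12185.6) = -0.8986…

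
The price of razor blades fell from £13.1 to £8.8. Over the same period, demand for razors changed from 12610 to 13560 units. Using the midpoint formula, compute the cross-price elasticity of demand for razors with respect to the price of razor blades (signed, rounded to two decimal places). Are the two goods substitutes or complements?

%ΔQ_{razors} = (13560 − 12610)/avg = 950/13085 = 0.072602…
%ΔP_{razor blades} = (8.8 − 13.1)/avg = -4.3/10.95 = -0.392694…
E_cross = (950/13085) / (-4.3/10.95) = -0.1848…
E_cross < 0 ⇒ the goods are complements.

-0.18; complements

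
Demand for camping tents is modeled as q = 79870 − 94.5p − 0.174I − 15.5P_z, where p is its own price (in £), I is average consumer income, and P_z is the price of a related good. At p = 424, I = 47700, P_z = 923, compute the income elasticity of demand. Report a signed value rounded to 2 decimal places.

At the given values, q = 79870 − 94.5(424) − 0.174(47700) − 15.5(923) = 17195.7.
∂q/∂I = -0.174.
E = (-0.174) × (47700/17195.7) = -0.4826…

-0.48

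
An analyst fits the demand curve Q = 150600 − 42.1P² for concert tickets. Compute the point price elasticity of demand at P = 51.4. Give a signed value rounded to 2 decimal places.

-5.65

dQ/dP = −2·42.1·P = -4327.88. At P = 51.4, Q = 39373.484.
Ed = (dQ/dP)·(P/Q) = (-4327.88) × (51.4/39373.484) = -5.6498…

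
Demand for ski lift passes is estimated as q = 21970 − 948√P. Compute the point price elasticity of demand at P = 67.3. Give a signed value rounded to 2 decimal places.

dq/dP = −948/(2√P) = -57.7791. At P = 67.3, q = 14192.9.
Ed = (dq/dP)·(P/q) = (-57.7791) × (67.3/14192.9) = -0.2739…

-0.27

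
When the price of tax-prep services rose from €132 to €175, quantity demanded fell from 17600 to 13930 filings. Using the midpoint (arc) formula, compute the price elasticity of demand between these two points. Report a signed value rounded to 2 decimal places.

%ΔQ = (13930 − 17600) / [(17600 + 13930)/2] = -3670/15765 = -0.232794…
%ΔP = (175 − 132) / [(132 + 175)/2] = 43/153.5 = 0.280130…
Arc Ed = %ΔQ / %ΔP = (-3670/15765) / (43/153.5) = -0.8310…

-0.83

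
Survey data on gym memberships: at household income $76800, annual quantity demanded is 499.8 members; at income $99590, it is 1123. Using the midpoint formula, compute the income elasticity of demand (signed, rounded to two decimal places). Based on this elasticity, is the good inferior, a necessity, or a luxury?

2.97; luxury

%ΔQ = (1123 − 499.8)/[( 499.8 + 1123)/2] = 623.2/811.4 = 0.768055…
%ΔIncome = (99590 − 76800)/[( 76800 + 99590)/2] = 22790/88195 = 0.258404…
E_income = (623.2/811.4) / (22790/88195) = 2.9722…
E_income > 1 ⇒ normal good, luxury.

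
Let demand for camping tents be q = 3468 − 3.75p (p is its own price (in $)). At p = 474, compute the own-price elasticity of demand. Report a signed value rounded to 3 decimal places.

-1.051

At the given values, q = 3468 − 3.75(474) = 1690.5.
∂q/∂p = −3.75.
E = (-3.75) × (474/1690.5) = -1.05146…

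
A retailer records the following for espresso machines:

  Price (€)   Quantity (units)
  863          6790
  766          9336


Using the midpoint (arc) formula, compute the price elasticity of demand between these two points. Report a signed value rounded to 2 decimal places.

%ΔQ = (9336 − 6790) / [(6790 + 9336)/2] = 2546/8063 = 0.315763…
%ΔP = (766 − 863) / [(863 + 766)/2] = -97/814.5 = -0.119091…
Arc Ed = %ΔQ / %ΔP = (2546/8063) / (-97/814.5) = -2.6514…

-2.65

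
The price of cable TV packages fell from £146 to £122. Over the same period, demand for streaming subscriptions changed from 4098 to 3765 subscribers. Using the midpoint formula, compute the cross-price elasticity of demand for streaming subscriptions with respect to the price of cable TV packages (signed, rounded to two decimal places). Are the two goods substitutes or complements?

0.47; substitutes

%ΔQ_{streaming subscriptions} = (3765 − 4098)/avg = -333/3931.5 = -0.084700…
%ΔP_{cable TV packages} = (122 − 146)/avg = -24/134 = -0.179104…
E_cross = (-333/3931.5) / (-24/134) = 0.4729…
E_cross > 0 ⇒ the goods are substitutes.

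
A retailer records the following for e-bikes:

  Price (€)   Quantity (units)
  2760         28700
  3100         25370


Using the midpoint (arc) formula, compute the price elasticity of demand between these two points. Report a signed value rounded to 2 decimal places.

-1.06

%ΔQ = (25370 − 28700) / [(28700 + 25370)/2] = -3330/27035 = -0.123173…
%ΔP = (3100 − 2760) / [(2760 + 3100)/2] = 340/2930 = 0.116040…
Arc Ed = %ΔQ / %ΔP = (-3330/27035) / (340/2930) = -1.0614…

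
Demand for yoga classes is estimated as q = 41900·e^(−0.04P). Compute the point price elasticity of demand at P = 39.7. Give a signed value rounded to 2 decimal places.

-1.59

dq/dP = −0.04·q = -342.464. At P = 39.7, q = 8561.59.
Ed = (dq/dP)·(P/q) = (-342.464) × (39.7/8561.59) = -1.588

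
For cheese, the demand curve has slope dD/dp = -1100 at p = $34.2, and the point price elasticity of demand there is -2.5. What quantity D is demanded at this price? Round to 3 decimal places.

Ed = (dD/dp)·(p/D) ⇒ D = (dD/dp)·p/Ed = (-1100)·34.2/(-2.5) = 15048

15048.000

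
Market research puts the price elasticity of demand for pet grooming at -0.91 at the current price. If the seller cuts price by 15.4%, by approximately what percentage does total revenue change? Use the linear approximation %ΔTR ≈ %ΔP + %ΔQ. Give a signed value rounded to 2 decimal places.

-1.39%

%ΔQ ≈ Ed × %ΔP = (-0.91) × (-15.4%) = +14.0140%
%ΔTR ≈ %ΔP + %ΔQ = (-15.4%) + (+14.0140%) = -1.3860%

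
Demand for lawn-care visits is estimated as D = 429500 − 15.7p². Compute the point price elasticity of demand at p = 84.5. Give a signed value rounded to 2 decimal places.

-0.71

dD/dp = −2·15.7·p = -2653.3. At p = 84.5, D = 317398.075.
Ed = (dD/dp)·(p/D) = (-2653.3) × (84.5/317398.075) = -0.7063…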